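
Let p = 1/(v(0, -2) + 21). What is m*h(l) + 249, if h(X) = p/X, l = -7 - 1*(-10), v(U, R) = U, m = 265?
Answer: 15952/63 ≈ 253.21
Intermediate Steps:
l = 3 (l = -7 + 10 = 3)
p = 1/21 (p = 1/(0 + 21) = 1/21 ≈ 0.047619)
h(X) = 1/(21*X)
m*h(l) + 249 = 265*((1/21)/3) + 249 = 265*((1/21)*(1/3)) + 249 = 265*(1/63) + 249 = 265/63 + 249 = 15952/63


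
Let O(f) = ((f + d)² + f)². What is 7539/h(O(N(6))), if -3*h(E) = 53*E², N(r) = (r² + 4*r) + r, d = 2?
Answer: -3231/3663272286590000 ≈ -8.8200e-13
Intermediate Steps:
N(r) = r² + 5*r
O(f) = (f + (2 + f)²)² (O(f) = ((f + 2)² + f)² = ((2 + f)² + f)² = (f + (2 + f)²)²)
h(E) = -53*E²/3
7539/h(O(N(6))) = 7539/((-53*(6*(5 + 6) + (2 + 6*(5 + 6))²)⁴/3)) = 7539/((-53*(6*11 + (2 + 6*11)²)⁴/3)) = 7539/((-53*(66 + (2 + 66)²)⁴/3)) = 7539/((-53*(66 + 68²)⁴/3)) = 7539/((-53*(66 + 4624)⁴/3)) = 7539/((-53*(4690²)²/3)) = 7539/((-53/3*21996100²)) = 7539/((-53/3*483828415210000)) = 7539/(-25642906006130000/3) = 7539*(-3/25642906006130000) = -3231/3663272286590000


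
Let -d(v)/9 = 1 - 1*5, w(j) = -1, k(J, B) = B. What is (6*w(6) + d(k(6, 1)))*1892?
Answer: 56760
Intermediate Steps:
d(v) = 36 (d(v) = -9*(1 - 1*5) = -9*(1 - 5) = -9*(-4) = 36)
(6*w(6) + d(k(6, 1)))*1892 = (6*(-1) + 36)*1892 = (-6 + 36)*1892 = 30*1892 = 56760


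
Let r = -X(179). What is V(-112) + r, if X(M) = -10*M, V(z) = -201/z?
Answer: 200681/112 ≈ 1791.8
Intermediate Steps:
r = 1790 (r = -(-10)*179 = -1*(-1790) = 1790)
V(-112) + r = -201/(-112) + 1790 = -201*(-1/112) + 1790 = 201/112 + 1790 = 200681/112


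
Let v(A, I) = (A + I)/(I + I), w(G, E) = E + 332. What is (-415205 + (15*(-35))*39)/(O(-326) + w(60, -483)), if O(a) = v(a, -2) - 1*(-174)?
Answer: -12448/3 ≈ -4149.3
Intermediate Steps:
w(G, E) = 332 + E
v(A, I) = (A + I)/(2*I) (v(A, I) = (A + I)/((2*I)) = (A + I)*(1/(2*I)) = (A + I)/(2*I))
O(a) = 349/2 - a/4 (O(a) = (½)*(a - 2)/(-2) - 1*(-174) = (½)*(-½)*(-2 + a) + 174 = (½ - a/4) + 174 = 349/2 - a/4)
(-415205 + (15*(-35))*39)/(O(-326) + w(60, -483)) = (-415205 + (15*(-35))*39)/((349/2 - ¼*(-326)) + (332 - 483)) = (-415205 - 525*39)/((349/2 + 163/2) - 151) = (-415205 - 20475)/(256 - 151) = -435680/105 = -435680*1/105 = -12448/3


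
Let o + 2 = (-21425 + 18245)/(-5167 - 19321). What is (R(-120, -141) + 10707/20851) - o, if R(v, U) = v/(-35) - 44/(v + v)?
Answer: 160719374117/26806462620 ≈ 5.9955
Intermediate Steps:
R(v, U) = -22/v - v/35 (R(v, U) = v*(-1/35) - 44*1/(2*v) = -v/35 - 22/v = -22/v - v/35)
o = -11449/6122 (o = -2 + (-21425 + 18245)/(-5167 - 19321) = -2 - 3180/(-24488) = -2 - 3180*(-1/24488) = -2 + 795/6122 = -11449/6122 ≈ -1.8701)
(R(-120, -141) + 10707/20851) - o = ((-22/(-120) - 1/35*(-120)) + 10707/20851) - 1*(-11449/6122) = ((-22*(-1/120) + 24/7) + 10707*(1/20851)) + 11449/6122 = ((11/60 + 24/7) + 10707/20851) + 11449/6122 = (1517/420 + 10707/20851) + 11449/6122 = 36127907/8757420 + 11449/6122 = 160719374117/26806462620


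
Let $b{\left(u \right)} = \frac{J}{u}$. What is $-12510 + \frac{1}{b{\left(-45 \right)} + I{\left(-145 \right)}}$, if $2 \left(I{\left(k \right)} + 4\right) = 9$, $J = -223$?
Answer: $- \frac{6142320}{491} \approx -12510.0$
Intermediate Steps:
$I{\left(k \right)} = \frac{1}{2}$ ($I{\left(k \right)} = -4 + \frac{1}{2} \cdot 9 = -4 + \frac{9}{2} = \frac{1}{2}$)
$b{\left(u \right)} = - \frac{223}{u}$
$-12510 + \frac{1}{b{\left(-45 \right)} + I{\left(-145 \right)}} = -12510 + \frac{1}{- \frac{223}{-45} + \frac{1}{2}} = -12510 + \frac{1}{\left(-223\right) \left(- \frac{1}{45}\right) + \frac{1}{2}} = -12510 + \frac{1}{\frac{223}{45} + \frac{1}{2}} = -12510 + \frac{1}{\frac{491}{90}} = -12510 + \frac{90}{491} = - \frac{6142320}{491}$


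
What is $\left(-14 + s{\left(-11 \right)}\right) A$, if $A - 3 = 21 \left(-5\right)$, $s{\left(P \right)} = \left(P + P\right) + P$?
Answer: $4794$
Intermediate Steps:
$s{\left(P \right)} = 3 P$ ($s{\left(P \right)} = 2 P + P = 3 P$)
$A = -102$ ($A = 3 + 21 \left(-5\right) = 3 - 105 = -102$)
$\left(-14 + s{\left(-11 \right)}\right) A = \left(-14 + 3 \left(-11\right)\right) \left(-102\right) = \left(-14 - 33\right) \left(-102\right) = \left(-47\right) \left(-102\right) = 4794$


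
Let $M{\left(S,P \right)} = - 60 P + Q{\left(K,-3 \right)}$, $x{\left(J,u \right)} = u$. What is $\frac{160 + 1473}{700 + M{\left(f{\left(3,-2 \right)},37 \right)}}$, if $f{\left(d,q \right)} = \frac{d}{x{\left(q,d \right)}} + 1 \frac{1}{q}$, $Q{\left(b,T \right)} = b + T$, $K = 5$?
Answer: $- \frac{71}{66} \approx -1.0758$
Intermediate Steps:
$Q{\left(b,T \right)} = T + b$
$f{\left(d,q \right)} = 1 + \frac{1}{q}$ ($f{\left(d,q \right)} = \frac{d}{d} + 1 \frac{1}{q} = 1 + \frac{1}{q}$)
$M{\left(S,P \right)} = 2 - 60 P$ ($M{\left(S,P \right)} = - 60 P + \left(-3 + 5\right) = - 60 P + 2 = 2 - 60 P$)
$\frac{160 + 1473}{700 + M{\left(f{\left(3,-2 \right)},37 \right)}} = \frac{160 + 1473}{700 + \left(2 - 2220\right)} = \frac{1633}{700 + \left(2 - 2220\right)} = \frac{1633}{700 - 2218} = \frac{1633}{-1518} = 1633 \left(- \frac{1}{1518}\right) = - \frac{71}{66}$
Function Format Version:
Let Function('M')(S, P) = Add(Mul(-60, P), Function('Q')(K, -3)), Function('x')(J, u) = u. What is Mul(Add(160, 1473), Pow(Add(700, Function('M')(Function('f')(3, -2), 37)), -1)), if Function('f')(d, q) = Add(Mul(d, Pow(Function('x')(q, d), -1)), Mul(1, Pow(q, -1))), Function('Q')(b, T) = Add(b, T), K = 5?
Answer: Rational(-71, 66) ≈ -1.0758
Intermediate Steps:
Function('Q')(b, T) = Add(T, b)
Function('f')(d, q) = Add(1, Pow(q, -1)) (Function('f')(d, q) = Add(Mul(d, Pow(d, -1)), Mul(1, Pow(q, -1))) = Add(1, Pow(q, -1)))
Function('M')(S, P) = Add(2, Mul(-60, P)) (Function('M')(S, P) = Add(Mul(-60, P), Add(-3, 5)) = Add(Mul(-60, P), 2) = Add(2, Mul(-60, P)))
Mul(Add(160, 1473), Pow(Add(700, Function('M')(Function('f')(3, -2), 37)), -1)) = Mul(Add(160, 1473), Pow(Add(700, Add(2, Mul(-60, 37))), -1)) = Mul(1633, Pow(Add(700, Add(2, -2220)), -1)) = Mul(1633, Pow(Add(700, -2218), -1)) = Mul(1633, Pow(-1518, -1)) = Mul(1633, Rational(-1, 1518)) = Rational(-71, 66)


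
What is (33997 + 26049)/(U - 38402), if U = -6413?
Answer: -60046/44815 ≈ -1.3399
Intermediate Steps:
(33997 + 26049)/(U - 38402) = (33997 + 26049)/(-6413 - 38402) = 60046/(-44815) = 60046*(-1/44815) = -60046/44815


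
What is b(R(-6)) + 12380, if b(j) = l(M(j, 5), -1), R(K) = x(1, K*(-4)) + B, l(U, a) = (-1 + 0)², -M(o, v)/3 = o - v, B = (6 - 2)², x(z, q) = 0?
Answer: 12381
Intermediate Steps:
B = 16 (B = 4² = 16)
M(o, v) = -3*o + 3*v (M(o, v) = -3*(o - v) = -3*o + 3*v)
l(U, a) = 1 (l(U, a) = (-1)² = 1)
R(K) = 16 (R(K) = 0 + 16 = 16)
b(j) = 1
b(R(-6)) + 12380 = 1 + 12380 = 12381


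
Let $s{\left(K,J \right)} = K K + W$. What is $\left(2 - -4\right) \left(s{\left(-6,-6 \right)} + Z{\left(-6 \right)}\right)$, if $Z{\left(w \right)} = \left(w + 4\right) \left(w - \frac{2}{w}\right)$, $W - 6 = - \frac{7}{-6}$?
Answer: $327$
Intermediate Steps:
$W = \frac{43}{6}$ ($W = 6 - \frac{7}{-6} = 6 - - \frac{7}{6} = 6 + \frac{7}{6} = \frac{43}{6} \approx 7.1667$)
$Z{\left(w \right)} = \left(4 + w\right) \left(w - \frac{2}{w}\right)$
$s{\left(K,J \right)} = \frac{43}{6} + K^{2}$ ($s{\left(K,J \right)} = K K + \frac{43}{6} = K^{2} + \frac{43}{6} = \frac{43}{6} + K^{2}$)
$\left(2 - -4\right) \left(s{\left(-6,-6 \right)} + Z{\left(-6 \right)}\right) = \left(2 - -4\right) \left(\left(\frac{43}{6} + \left(-6\right)^{2}\right) + \left(-2 + \left(-6\right)^{2} - \frac{8}{-6} + 4 \left(-6\right)\right)\right) = \left(2 + 4\right) \left(\left(\frac{43}{6} + 36\right) - - \frac{34}{3}\right) = 6 \left(\frac{259}{6} + \left(-2 + 36 + \frac{4}{3} - 24\right)\right) = 6 \left(\frac{259}{6} + \frac{34}{3}\right) = 6 \cdot \frac{109}{2} = 327$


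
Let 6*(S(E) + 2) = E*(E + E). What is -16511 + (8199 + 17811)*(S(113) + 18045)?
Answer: 579989149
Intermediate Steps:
S(E) = -2 + E²/3 (S(E) = -2 + (E*(E + E))/6 = -2 + (E*(2*E))/6 = -2 + (2*E²)/6 = -2 + E²/3)
-16511 + (8199 + 17811)*(S(113) + 18045) = -16511 + (8199 + 17811)*((-2 + (⅓)*113²) + 18045) = -16511 + 26010*((-2 + (⅓)*12769) + 18045) = -16511 + 26010*((-2 + 12769/3) + 18045) = -16511 + 26010*(12763/3 + 18045) = -16511 + 26010*(66898/3) = -16511 + 580005660 = 579989149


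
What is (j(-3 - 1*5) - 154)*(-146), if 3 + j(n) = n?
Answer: 24090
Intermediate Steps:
j(n) = -3 + n
(j(-3 - 1*5) - 154)*(-146) = ((-3 + (-3 - 1*5)) - 154)*(-146) = ((-3 + (-3 - 5)) - 154)*(-146) = ((-3 - 8) - 154)*(-146) = (-11 - 154)*(-146) = -165*(-146) = 24090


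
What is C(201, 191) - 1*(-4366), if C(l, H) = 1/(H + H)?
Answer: 1667813/382 ≈ 4366.0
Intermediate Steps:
C(l, H) = 1/(2*H)
C(201, 191) - 1*(-4366) = (1/2)/191 - 1*(-4366) = (1/2)*(1/191) + 4366 = 1/382 + 4366 = 1667813/382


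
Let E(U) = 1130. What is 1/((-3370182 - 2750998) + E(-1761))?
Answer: -1/6120050 ≈ -1.6340e-7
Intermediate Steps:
1/((-3370182 - 2750998) + E(-1761)) = 1/((-3370182 - 2750998) + 1130) = 1/(-6121180 + 1130) = 1/(-6120050) = -1/6120050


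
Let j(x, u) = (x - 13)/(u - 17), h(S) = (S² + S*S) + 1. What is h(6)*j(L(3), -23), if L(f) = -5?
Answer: 657/20 ≈ 32.850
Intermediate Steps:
h(S) = 1 + 2*S² (h(S) = (S² + S²) + 1 = 2*S² + 1 = 1 + 2*S²)
j(x, u) = (-13 + x)/(-17 + u)
h(6)*j(L(3), -23) = (1 + 2*6²)*((-13 - 5)/(-17 - 23)) = (1 + 2*36)*(-18/(-40)) = (1 + 72)*(-1/40*(-18)) = 73*(9/20) = 657/20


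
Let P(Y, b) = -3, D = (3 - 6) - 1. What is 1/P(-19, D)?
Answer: -1/3 ≈ -0.33333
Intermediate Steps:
D = -4 (D = -3 - 1 = -4)
1/P(-19, D) = 1/(-3) = -1/3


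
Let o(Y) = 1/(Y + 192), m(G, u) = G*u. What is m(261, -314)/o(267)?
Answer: -37616886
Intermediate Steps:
o(Y) = 1/(192 + Y)
m(261, -314)/o(267) = (261*(-314))/(1/(192 + 267)) = -81954/(1/459) = -81954/1/459 = -81954*459 = -37616886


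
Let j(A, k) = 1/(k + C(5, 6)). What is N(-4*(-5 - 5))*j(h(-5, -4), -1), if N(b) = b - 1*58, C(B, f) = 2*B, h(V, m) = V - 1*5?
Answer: -2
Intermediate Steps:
h(V, m) = -5 + V (h(V, m) = V - 5 = -5 + V)
N(b) = -58 + b (N(b) = b - 58 = -58 + b)
j(A, k) = 1/(10 + k) (j(A, k) = 1/(k + 2*5) = 1/(k + 10) = 1/(10 + k))
N(-4*(-5 - 5))*j(h(-5, -4), -1) = (-58 - 4*(-5 - 5))/(10 - 1) = (-58 - 4*(-10))/9 = (-58 - 1*(-40))*(1/9) = (-58 + 40)*(1/9) = -18*1/9 = -2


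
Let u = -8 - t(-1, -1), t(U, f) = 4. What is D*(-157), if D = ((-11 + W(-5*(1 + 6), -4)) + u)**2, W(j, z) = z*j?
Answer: -2149173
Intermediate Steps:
W(j, z) = j*z
u = -12 (u = -8 - 1*4 = -8 - 4 = -12)
D = 13689 (D = ((-11 - 5*(1 + 6)*(-4)) - 12)**2 = ((-11 - 5*7*(-4)) - 12)**2 = ((-11 - 35*(-4)) - 12)**2 = ((-11 + 140) - 12)**2 = (129 - 12)**2 = 117**2 = 13689)
D*(-157) = 13689*(-157) = -2149173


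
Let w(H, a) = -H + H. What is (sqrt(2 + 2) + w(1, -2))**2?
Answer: 4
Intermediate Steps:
w(H, a) = 0
(sqrt(2 + 2) + w(1, -2))**2 = (sqrt(2 + 2) + 0)**2 = (sqrt(4) + 0)**2 = (2 + 0)**2 = 2**2 = 4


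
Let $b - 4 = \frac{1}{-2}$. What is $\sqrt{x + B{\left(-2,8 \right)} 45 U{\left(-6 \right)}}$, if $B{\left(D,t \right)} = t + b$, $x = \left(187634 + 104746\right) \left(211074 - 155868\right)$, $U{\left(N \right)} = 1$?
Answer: $\frac{3 \sqrt{7173835910}}{2} \approx 1.2705 \cdot 10^{5}$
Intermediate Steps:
$b = \frac{7}{2}$ ($b = 4 + \frac{1}{-2} = 4 - \frac{1}{2} = \frac{7}{2} \approx 3.5$)
$x = 16141130280$ ($x = 292380 \cdot 55206 = 16141130280$)
$B{\left(D,t \right)} = \frac{7}{2} + t$ ($B{\left(D,t \right)} = t + \frac{7}{2} = \frac{7}{2} + t$)
$\sqrt{x + B{\left(-2,8 \right)} 45 U{\left(-6 \right)}} = \sqrt{16141130280 + \left(\frac{7}{2} + 8\right) 45 \cdot 1} = \sqrt{16141130280 + \frac{23}{2} \cdot 45 \cdot 1} = \sqrt{16141130280 + \frac{1035}{2} \cdot 1} = \sqrt{16141130280 + \frac{1035}{2}} = \sqrt{\frac{32282261595}{2}} = \frac{3 \sqrt{7173835910}}{2}$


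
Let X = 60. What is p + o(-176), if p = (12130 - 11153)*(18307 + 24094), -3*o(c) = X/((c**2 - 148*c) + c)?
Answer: 588743142719/14212 ≈ 4.1426e+7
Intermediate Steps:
o(c) = -20/(c**2 - 147*c) (o(c) = -20/((c**2 - 148*c) + c) = -20/(c**2 - 147*c))
p = 41425777 (p = 977*42401 = 41425777)
p + o(-176) = 41425777 - 20/(-176*(-147 - 176)) = 41425777 - 20*(-1/176)/(-323) = 41425777 - 20*(-1/176)*(-1/323) = 41425777 - 5/14212 = 588743142719/14212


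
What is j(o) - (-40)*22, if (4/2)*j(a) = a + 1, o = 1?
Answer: 881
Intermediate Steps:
j(a) = ½ + a/2 (j(a) = (a + 1)/2 = (1 + a)/2 = ½ + a/2)
j(o) - (-40)*22 = (½ + (½)*1) - (-40)*22 = (½ + ½) - 40*(-22) = 1 + 880 = 881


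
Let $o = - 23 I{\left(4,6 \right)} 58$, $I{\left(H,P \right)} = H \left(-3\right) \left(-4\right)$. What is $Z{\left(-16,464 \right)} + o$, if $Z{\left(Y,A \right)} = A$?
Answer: $-63568$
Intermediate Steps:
$I{\left(H,P \right)} = 12 H$ ($I{\left(H,P \right)} = - 3 H \left(-4\right) = 12 H$)
$o = -64032$ ($o = - 23 \cdot 12 \cdot 4 \cdot 58 = \left(-23\right) 48 \cdot 58 = \left(-1104\right) 58 = -64032$)
$Z{\left(-16,464 \right)} + o = 464 - 64032 = -63568$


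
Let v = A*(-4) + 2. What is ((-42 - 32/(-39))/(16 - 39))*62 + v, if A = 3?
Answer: 90602/897 ≈ 101.01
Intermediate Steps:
v = -10 (v = 3*(-4) + 2 = -12 + 2 = -10)
((-42 - 32/(-39))/(16 - 39))*62 + v = ((-42 - 32/(-39))/(16 - 39))*62 - 10 = ((-42 - 32*(-1/39))/(-23))*62 - 10 = ((-42 + 32/39)*(-1/23))*62 - 10 = -1606/39*(-1/23)*62 - 10 = (1606/897)*62 - 10 = 99572/897 - 10 = 90602/897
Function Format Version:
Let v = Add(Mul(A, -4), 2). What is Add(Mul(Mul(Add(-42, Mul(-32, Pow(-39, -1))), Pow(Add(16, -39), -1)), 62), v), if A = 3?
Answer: Rational(90602, 897) ≈ 101.01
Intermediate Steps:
v = -10 (v = Add(Mul(3, -4), 2) = Add(-12, 2) = -10)
Add(Mul(Mul(Add(-42, Mul(-32, Pow(-39, -1))), Pow(Add(16, -39), -1)), 62), v) = Add(Mul(Mul(Add(-42, Mul(-32, Pow(-39, -1))), Pow(Add(16, -39), -1)), 62), -10) = Add(Mul(Mul(Add(-42, Mul(-32, Rational(-1, 39))), Pow(-23, -1)), 62), -10) = Add(Mul(Mul(Add(-42, Rational(32, 39)), Rational(-1, 23)), 62), -10) = Add(Mul(Mul(Rational(-1606, 39), Rational(-1, 23)), 62), -10) = Add(Mul(Rational(1606, 897), 62), -10) = Add(Rational(99572, 897), -10) = Rational(90602, 897)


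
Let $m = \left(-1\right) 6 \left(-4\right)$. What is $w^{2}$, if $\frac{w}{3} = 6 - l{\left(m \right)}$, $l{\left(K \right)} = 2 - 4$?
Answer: $576$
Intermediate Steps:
$m = 24$ ($m = \left(-6\right) \left(-4\right) = 24$)
$l{\left(K \right)} = -2$ ($l{\left(K \right)} = 2 - 4 = -2$)
$w = 24$ ($w = 3 \left(6 - -2\right) = 3 \left(6 + 2\right) = 3 \cdot 8 = 24$)
$w^{2} = 24^{2} = 576$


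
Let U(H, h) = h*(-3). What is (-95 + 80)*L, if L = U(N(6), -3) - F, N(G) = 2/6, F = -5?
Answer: -210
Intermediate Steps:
N(G) = 1/3 (N(G) = 2*(1/6) = 1/3)
U(H, h) = -3*h
L = 14 (L = -3*(-3) - 1*(-5) = 9 + 5 = 14)
(-95 + 80)*L = (-95 + 80)*14 = -15*14 = -210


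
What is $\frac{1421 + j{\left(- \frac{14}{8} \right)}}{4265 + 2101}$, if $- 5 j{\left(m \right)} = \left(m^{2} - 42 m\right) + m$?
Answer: $\frac{112483}{509280} \approx 0.22087$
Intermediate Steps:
$j{\left(m \right)} = - \frac{m^{2}}{5} + \frac{41 m}{5}$ ($j{\left(m \right)} = - \frac{\left(m^{2} - 42 m\right) + m}{5} = - \frac{m^{2} - 41 m}{5} = - \frac{m^{2}}{5} + \frac{41 m}{5}$)
$\frac{1421 + j{\left(- \frac{14}{8} \right)}}{4265 + 2101} = \frac{1421 + \frac{- \frac{14}{8} \left(41 - - \frac{14}{8}\right)}{5}}{4265 + 2101} = \frac{1421 + \frac{\left(-14\right) \frac{1}{8} \left(41 - \left(-14\right) \frac{1}{8}\right)}{5}}{6366} = \left(1421 + \frac{1}{5} \left(- \frac{7}{4}\right) \left(41 - - \frac{7}{4}\right)\right) \frac{1}{6366} = \left(1421 + \frac{1}{5} \left(- \frac{7}{4}\right) \left(41 + \frac{7}{4}\right)\right) \frac{1}{6366} = \left(1421 + \frac{1}{5} \left(- \frac{7}{4}\right) \frac{171}{4}\right) \frac{1}{6366} = \left(1421 - \frac{1197}{80}\right) \frac{1}{6366} = \frac{112483}{80} \cdot \frac{1}{6366} = \frac{112483}{509280}$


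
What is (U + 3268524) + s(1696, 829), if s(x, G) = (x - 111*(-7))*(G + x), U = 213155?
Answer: 9726004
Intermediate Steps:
s(x, G) = (777 + x)*(G + x) (s(x, G) = (x + 777)*(G + x) = (777 + x)*(G + x))
(U + 3268524) + s(1696, 829) = (213155 + 3268524) + (1696² + 777*829 + 777*1696 + 829*1696) = 3481679 + (2876416 + 644133 + 1317792 + 1405984) = 3481679 + 6244325 = 9726004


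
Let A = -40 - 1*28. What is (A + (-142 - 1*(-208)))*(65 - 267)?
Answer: 404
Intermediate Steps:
A = -68 (A = -40 - 28 = -68)
(A + (-142 - 1*(-208)))*(65 - 267) = (-68 + (-142 - 1*(-208)))*(65 - 267) = (-68 + (-142 + 208))*(-202) = (-68 + 66)*(-202) = -2*(-202) = 404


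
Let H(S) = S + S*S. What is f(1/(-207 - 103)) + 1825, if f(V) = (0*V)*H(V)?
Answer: 1825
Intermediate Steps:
H(S) = S + S**2
f(V) = 0 (f(V) = (0*V)*(V*(1 + V)) = 0*(V*(1 + V)) = 0)
f(1/(-207 - 103)) + 1825 = 0 + 1825 = 1825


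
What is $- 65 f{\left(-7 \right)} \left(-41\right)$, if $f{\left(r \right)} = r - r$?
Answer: $0$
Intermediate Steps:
$f{\left(r \right)} = 0$
$- 65 f{\left(-7 \right)} \left(-41\right) = \left(-65\right) 0 \left(-41\right) = 0 \left(-41\right) = 0$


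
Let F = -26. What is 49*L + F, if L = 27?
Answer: 1297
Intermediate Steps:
49*L + F = 49*27 - 26 = 1323 - 26 = 1297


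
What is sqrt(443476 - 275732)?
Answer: 8*sqrt(2621) ≈ 409.57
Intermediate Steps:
sqrt(443476 - 275732) = sqrt(167744) = 8*sqrt(2621)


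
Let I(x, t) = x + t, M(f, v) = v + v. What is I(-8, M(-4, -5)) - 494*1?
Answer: -512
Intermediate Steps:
M(f, v) = 2*v
I(x, t) = t + x
I(-8, M(-4, -5)) - 494*1 = (2*(-5) - 8) - 494*1 = (-10 - 8) - 494 = -18 - 494 = -512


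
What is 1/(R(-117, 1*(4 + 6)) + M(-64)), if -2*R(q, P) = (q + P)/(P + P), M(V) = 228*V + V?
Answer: -40/586133 ≈ -6.8244e-5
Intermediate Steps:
M(V) = 229*V
R(q, P) = -(P + q)/(4*P) (R(q, P) = -(q + P)/(2*(P + P)) = -(P + q)/(2*(2*P)) = -(P + q)*1/(2*P)/2 = -(P + q)/(4*P))
1/(R(-117, 1*(4 + 6)) + M(-64)) = 1/((-(4 + 6) - 1*(-117))/(4*((1*(4 + 6)))) + 229*(-64)) = 1/((-10 + 117)/(4*((1*10))) - 14656) = 1/((1/4)*(-1*10 + 117)/10 - 14656) = 1/((1/4)*(1/10)*(-10 + 117) - 14656) = 1/((1/4)*(1/10)*107 - 14656) = 1/(107/40 - 14656) = 1/(-586133/40) = -40/586133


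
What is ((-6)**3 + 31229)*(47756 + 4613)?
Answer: 1624119797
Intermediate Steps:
((-6)**3 + 31229)*(47756 + 4613) = (-216 + 31229)*52369 = 31013*52369 = 1624119797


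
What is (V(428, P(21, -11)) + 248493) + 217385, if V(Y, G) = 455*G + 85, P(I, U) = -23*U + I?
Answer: 590633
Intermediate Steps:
P(I, U) = I - 23*U
V(Y, G) = 85 + 455*G
(V(428, P(21, -11)) + 248493) + 217385 = ((85 + 455*(21 - 23*(-11))) + 248493) + 217385 = ((85 + 455*(21 + 253)) + 248493) + 217385 = ((85 + 455*274) + 248493) + 217385 = ((85 + 124670) + 248493) + 217385 = (124755 + 248493) + 217385 = 373248 + 217385 = 590633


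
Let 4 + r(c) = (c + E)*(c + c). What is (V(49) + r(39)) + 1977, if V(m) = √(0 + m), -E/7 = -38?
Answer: 25770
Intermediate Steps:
E = 266 (E = -7*(-38) = 266)
V(m) = √m
r(c) = -4 + 2*c*(266 + c) (r(c) = -4 + (c + 266)*(c + c) = -4 + (266 + c)*(2*c) = -4 + 2*c*(266 + c))
(V(49) + r(39)) + 1977 = (√49 + (-4 + 2*39² + 532*39)) + 1977 = (7 + (-4 + 2*1521 + 20748)) + 1977 = (7 + (-4 + 3042 + 20748)) + 1977 = (7 + 23786) + 1977 = 23793 + 1977 = 25770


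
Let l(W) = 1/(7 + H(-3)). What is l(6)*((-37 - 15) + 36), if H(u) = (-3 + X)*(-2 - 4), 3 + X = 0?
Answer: -16/43 ≈ -0.37209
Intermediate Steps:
X = -3 (X = -3 + 0 = -3)
H(u) = 36 (H(u) = (-3 - 3)*(-2 - 4) = -6*(-6) = 36)
l(W) = 1/43 (l(W) = 1/(7 + 36) = 1/43)
l(6)*((-37 - 15) + 36) = ((-37 - 15) + 36)/43 = (-52 + 36)/43 = (1/43)*(-16) = -16/43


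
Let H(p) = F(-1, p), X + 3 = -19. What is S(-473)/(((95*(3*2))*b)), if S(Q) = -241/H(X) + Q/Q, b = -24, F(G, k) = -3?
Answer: -61/10260 ≈ -0.0059454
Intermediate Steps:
X = -22 (X = -3 - 19 = -22)
H(p) = -3
S(Q) = 244/3 (S(Q) = -241/(-3) + Q/Q = -241*(-⅓) + 1 = 241/3 + 1 = 244/3)
S(-473)/(((95*(3*2))*b)) = 244/(3*(((95*(3*2))*(-24)))) = 244/(3*(((95*6)*(-24)))) = 244/(3*((570*(-24)))) = (244/3)/(-13680) = (244/3)*(-1/13680) = -61/10260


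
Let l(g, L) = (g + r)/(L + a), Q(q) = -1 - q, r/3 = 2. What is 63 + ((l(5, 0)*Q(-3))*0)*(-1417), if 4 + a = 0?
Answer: 63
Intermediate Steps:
a = -4 (a = -4 + 0 = -4)
r = 6 (r = 3*2 = 6)
l(g, L) = (6 + g)/(-4 + L) (l(g, L) = (g + 6)/(L - 4) = (6 + g)/(-4 + L))
63 + ((l(5, 0)*Q(-3))*0)*(-1417) = 63 + ((((6 + 5)/(-4 + 0))*(-1 - 1*(-3)))*0)*(-1417) = 63 + (((11/(-4))*(-1 + 3))*0)*(-1417) = 63 + ((-¼*11*2)*0)*(-1417) = 63 + (-11/4*2*0)*(-1417) = 63 - 11/2*0*(-1417) = 63 + 0*(-1417) = 63 + 0 = 63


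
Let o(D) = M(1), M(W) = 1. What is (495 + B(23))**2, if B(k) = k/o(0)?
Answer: 268324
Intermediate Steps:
o(D) = 1
B(k) = k (B(k) = k/1 = k*1 = k)
(495 + B(23))**2 = (495 + 23)**2 = 518**2 = 268324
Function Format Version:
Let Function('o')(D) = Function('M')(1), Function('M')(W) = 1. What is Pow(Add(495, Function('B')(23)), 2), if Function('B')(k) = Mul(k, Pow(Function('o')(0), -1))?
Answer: 268324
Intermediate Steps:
Function('o')(D) = 1
Function('B')(k) = k (Function('B')(k) = Mul(k, Pow(1, -1)) = Mul(k, 1) = k)
Pow(Add(495, Function('B')(23)), 2) = Pow(Add(495, 23), 2) = Pow(518, 2) = 268324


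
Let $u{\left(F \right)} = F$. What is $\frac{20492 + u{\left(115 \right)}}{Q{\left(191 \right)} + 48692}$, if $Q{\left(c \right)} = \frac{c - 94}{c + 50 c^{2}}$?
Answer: $\frac{12530711429}{29608647623} \approx 0.42321$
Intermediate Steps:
$Q{\left(c \right)} = \frac{-94 + c}{c + 50 c^{2}}$
$\frac{20492 + u{\left(115 \right)}}{Q{\left(191 \right)} + 48692} = \frac{20492 + 115}{\frac{-94 + 191}{191 \left(1 + 50 \cdot 191\right)} + 48692} = \frac{20607}{\frac{1}{191} \frac{1}{1 + 9550} \cdot 97 + 48692} = \frac{20607}{\frac{1}{191} \cdot \frac{1}{9551} \cdot 97 + 48692} = \frac{20607}{\frac{97}{1824241} + 48692} = \frac{20607}{\frac{88825942869}{1824241}} = 20607 \cdot \frac{1824241}{88825942869} = \frac{12530711429}{29608647623}$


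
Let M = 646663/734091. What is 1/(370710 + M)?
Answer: 734091/272135521273 ≈ 2.6975e-6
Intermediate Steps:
M = 646663/734091 (M = 646663*(1/734091) = 646663/734091 ≈ 0.88090)
1/(370710 + M) = 1/(370710 + 646663/734091) = 1/(272135521273/734091) = 734091/272135521273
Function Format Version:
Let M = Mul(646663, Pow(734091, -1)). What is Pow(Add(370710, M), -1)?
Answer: Rational(734091, 272135521273) ≈ 2.6975e-6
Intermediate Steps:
M = Rational(646663, 734091) (M = Mul(646663, Rational(1, 734091)) = Rational(646663, 734091) ≈ 0.88090)
Pow(Add(370710, M), -1) = Pow(Add(370710, Rational(646663, 734091)), -1) = Pow(Rational(272135521273, 734091), -1) = Rational(734091, 272135521273)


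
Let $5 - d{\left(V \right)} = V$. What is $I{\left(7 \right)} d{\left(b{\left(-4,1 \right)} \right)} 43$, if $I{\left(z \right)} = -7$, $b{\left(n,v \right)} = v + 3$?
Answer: $-301$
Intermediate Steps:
$b{\left(n,v \right)} = 3 + v$
$d{\left(V \right)} = 5 - V$
$I{\left(7 \right)} d{\left(b{\left(-4,1 \right)} \right)} 43 = - 7 \left(5 - \left(3 + 1\right)\right) 43 = - 7 \left(5 - 4\right) 43 = \left(-7\right) 1 \cdot 43 = \left(-7\right) 43 = -301$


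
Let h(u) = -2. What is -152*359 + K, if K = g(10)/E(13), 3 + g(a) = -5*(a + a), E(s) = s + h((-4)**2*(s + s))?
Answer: -600351/11 ≈ -54577.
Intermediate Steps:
E(s) = -2 + s (E(s) = s - 2 = -2 + s)
g(a) = -3 - 10*a (g(a) = -3 - 5*(a + a) = -3 - 10*a)
K = -103/11 (K = (-3 - 10*10)/(-2 + 13) = (-3 - 100)/11 = -103*1/11 = -103/11 ≈ -9.3636)
-152*359 + K = -152*359 - 103/11 = -54568 - 103/11 = -600351/11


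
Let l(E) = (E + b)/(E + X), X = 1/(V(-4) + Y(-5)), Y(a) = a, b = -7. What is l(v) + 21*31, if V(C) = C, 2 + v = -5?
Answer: 20895/32 ≈ 652.97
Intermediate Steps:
v = -7 (v = -2 - 5 = -7)
X = -⅑ (X = 1/(-4 - 5) = 1/(-9) = -⅑ ≈ -0.11111)
l(E) = (-7 + E)/(-⅑ + E) (l(E) = (E - 7)/(E - ⅑) = (-7 + E)/(-⅑ + E))
l(v) + 21*31 = 9*(-7 - 7)/(-1 + 9*(-7)) + 21*31 = 9*(-14)/(-1 - 63) + 651 = 9*(-14)/(-64) + 651 = 9*(-1/64)*(-14) + 651 = 63/32 + 651 = 20895/32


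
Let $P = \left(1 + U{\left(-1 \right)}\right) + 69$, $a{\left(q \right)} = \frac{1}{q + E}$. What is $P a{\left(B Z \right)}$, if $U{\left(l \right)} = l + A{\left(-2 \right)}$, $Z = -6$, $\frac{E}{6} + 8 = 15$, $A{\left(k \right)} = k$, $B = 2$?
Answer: $\frac{67}{30} \approx 2.2333$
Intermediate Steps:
$E = 42$ ($E = -48 + 6 \cdot 15 = -48 + 90 = 42$)
$U{\left(l \right)} = -2 + l$ ($U{\left(l \right)} = l - 2 = -2 + l$)
$a{\left(q \right)} = \frac{1}{42 + q}$ ($a{\left(q \right)} = \frac{1}{q + 42} = \frac{1}{42 + q}$)
$P = 67$ ($P = \left(1 - 3\right) + 69 = -2 + 69 = 67$)
$P a{\left(B Z \right)} = \frac{67}{42 + 2 \left(-6\right)} = \frac{67}{42 - 12} = \frac{67}{30}$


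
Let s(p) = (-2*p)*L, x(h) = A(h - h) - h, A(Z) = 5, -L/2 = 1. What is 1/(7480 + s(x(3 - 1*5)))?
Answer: 1/7508 ≈ 0.00013319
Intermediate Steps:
L = -2 (L = -2*1 = -2)
x(h) = 5 - h
s(p) = 4*p (s(p) = -2*p*(-2) = 4*p)
1/(7480 + s(x(3 - 1*5))) = 1/(7480 + 4*(5 - (3 - 1*5))) = 1/(7480 + 4*(5 - (3 - 5))) = 1/(7480 + 4*(5 - 1*(-2))) = 1/(7480 + 4*(5 + 2)) = 1/(7480 + 4*7) = 1/(7480 + 28) = 1/7508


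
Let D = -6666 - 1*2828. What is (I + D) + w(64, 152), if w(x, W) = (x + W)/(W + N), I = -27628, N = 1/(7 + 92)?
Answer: -558627594/15049 ≈ -37121.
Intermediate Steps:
N = 1/99 ≈ 0.010101
D = -9494 (D = -6666 - 2828 = -9494)
w(x, W) = (W + x)/(1/99 + W) (w(x, W) = (x + W)/(W + 1/99) = (W + x)/(1/99 + W))
(I + D) + w(64, 152) = (-27628 - 9494) + 99*(152 + 64)/(1 + 99*152) = -37122 + 99*216/(1 + 15048) = -37122 + 99*216/15049 = -37122 + 99*(1/15049)*216 = -37122 + 21384/15049 = -558627594/15049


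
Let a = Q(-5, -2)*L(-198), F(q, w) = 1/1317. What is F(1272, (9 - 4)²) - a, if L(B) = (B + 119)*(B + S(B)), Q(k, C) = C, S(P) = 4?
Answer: 40368685/1317 ≈ 30652.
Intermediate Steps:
F(q, w) = 1/1317
L(B) = (4 + B)*(119 + B) (L(B) = (B + 119)*(B + 4) = (119 + B)*(4 + B) = (4 + B)*(119 + B))
a = -30652 (a = -2*(476 + (-198)² + 123*(-198)) = -2*(476 + 39204 - 24354) = -2*15326 = -30652)
F(1272, (9 - 4)²) - a = 1/1317 - 1*(-30652) = 1/1317 + 30652 = 40368685/1317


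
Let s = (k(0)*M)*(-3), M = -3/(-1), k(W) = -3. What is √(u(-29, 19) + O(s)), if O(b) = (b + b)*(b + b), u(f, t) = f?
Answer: √2887 ≈ 53.731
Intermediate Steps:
M = 3 (M = -3*(-1) = 3)
s = 27 (s = -3*3*(-3) = -9*(-3) = 27)
O(b) = 4*b² (O(b) = (2*b)*(2*b) = 4*b²)
√(u(-29, 19) + O(s)) = √(-29 + 4*27²) = √(-29 + 4*729) = √(-29 + 2916) = √2887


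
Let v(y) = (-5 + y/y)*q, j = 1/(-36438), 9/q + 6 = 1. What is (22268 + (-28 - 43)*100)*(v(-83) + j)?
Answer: 3316136864/30365 ≈ 1.0921e+5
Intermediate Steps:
q = -9/5 (q = 9/(-6 + 1) = 9/(-5) = 9*(-1/5) = -9/5 ≈ -1.8000)
j = -1/36438 ≈ -2.7444e-5
v(y) = 36/5 (v(y) = (-5 + y/y)*(-9/5) = (-5 + 1)*(-9/5) = -4*(-9/5) = 36/5)
(22268 + (-28 - 43)*100)*(v(-83) + j) = (22268 + (-28 - 43)*100)*(36/5 - 1/36438) = (22268 - 71*100)*(1311763/182190) = (22268 - 7100)*(1311763/182190) = 15168*(1311763/182190) = 3316136864/30365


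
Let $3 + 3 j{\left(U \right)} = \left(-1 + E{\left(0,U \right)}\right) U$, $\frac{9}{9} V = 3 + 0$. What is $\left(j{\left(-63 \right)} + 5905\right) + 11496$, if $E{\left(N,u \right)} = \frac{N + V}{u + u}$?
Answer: $\frac{34843}{2} \approx 17422.0$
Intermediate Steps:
$V = 3$ ($V = 3 + 0 = 3$)
$E{\left(N,u \right)} = \frac{3 + N}{2 u}$ ($E{\left(N,u \right)} = \frac{N + 3}{u + u} = \frac{3 + N}{2 u}$)
$j{\left(U \right)} = -1 + \frac{U \left(-1 + \frac{3}{2 U}\right)}{3}$ ($j{\left(U \right)} = -1 + \frac{\left(-1 + \frac{3 + 0}{2 U}\right) U}{3} = -1 + \frac{\left(-1 + \frac{1}{2} \frac{1}{U} 3\right) U}{3} = -1 + \frac{\left(-1 + \frac{3}{2 U}\right) U}{3} = -1 + \frac{U \left(-1 + \frac{3}{2 U}\right)}{3}$)
$\left(j{\left(-63 \right)} + 5905\right) + 11496 = \left(\left(- \frac{1}{2} - -21\right) + 5905\right) + 11496 = \left(\left(- \frac{1}{2} + 21\right) + 5905\right) + 11496 = \left(\frac{41}{2} + 5905\right) + 11496 = \frac{11851}{2} + 11496 = \frac{34843}{2}$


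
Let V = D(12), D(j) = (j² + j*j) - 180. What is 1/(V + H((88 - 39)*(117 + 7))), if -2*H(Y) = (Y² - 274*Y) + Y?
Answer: -1/17629406 ≈ -5.6723e-8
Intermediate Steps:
D(j) = -180 + 2*j² (D(j) = (j² + j²) - 180 = 2*j² - 180 = -180 + 2*j²)
V = 108 (V = -180 + 2*12² = -180 + 2*144 = -180 + 288 = 108)
H(Y) = -Y²/2 + 273*Y/2 (H(Y) = -((Y² - 274*Y) + Y)/2 = -(Y² - 273*Y)/2 = -Y²/2 + 273*Y/2)
1/(V + H((88 - 39)*(117 + 7))) = 1/(108 + ((88 - 39)*(117 + 7))*(273 - (88 - 39)*(117 + 7))/2) = 1/(108 + (49*124)*(273 - 49*124)/2) = 1/(108 + (½)*6076*(273 - 1*6076)) = 1/(108 + (½)*6076*(273 - 6076)) = 1/(108 + (½)*6076*(-5803)) = 1/(108 - 17629514) = 1/(-17629406) = -1/17629406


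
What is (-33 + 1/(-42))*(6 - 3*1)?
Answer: -1387/14 ≈ -99.071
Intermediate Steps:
(-33 + 1/(-42))*(6 - 3*1) = (-33 - 1/42)*(6 - 3) = -1387/42*3 = -1387/14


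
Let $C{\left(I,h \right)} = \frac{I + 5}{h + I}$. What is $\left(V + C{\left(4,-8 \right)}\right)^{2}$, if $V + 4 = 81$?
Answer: $\frac{89401}{16} \approx 5587.6$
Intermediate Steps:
$V = 77$ ($V = -4 + 81 = 77$)
$C{\left(I,h \right)} = \frac{5 + I}{I + h}$
$\left(V + C{\left(4,-8 \right)}\right)^{2} = \left(77 + \frac{5 + 4}{4 - 8}\right)^{2} = \left(77 + \frac{1}{-4} \cdot 9\right)^{2} = \left(77 - \frac{9}{4}\right)^{2} = \left(\frac{299}{4}\right)^{2} = \frac{89401}{16}$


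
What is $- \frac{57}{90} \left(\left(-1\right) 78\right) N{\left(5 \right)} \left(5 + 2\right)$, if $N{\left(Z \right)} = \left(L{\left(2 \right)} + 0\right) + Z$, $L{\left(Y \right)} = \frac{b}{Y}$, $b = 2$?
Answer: $\frac{10374}{5} \approx 2074.8$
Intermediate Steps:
$L{\left(Y \right)} = \frac{2}{Y}$
$N{\left(Z \right)} = 1 + Z$ ($N{\left(Z \right)} = \left(\frac{2}{2} + 0\right) + Z = \left(2 \cdot \frac{1}{2} + 0\right) + Z = \left(1 + 0\right) + Z = 1 + Z$)
$- \frac{57}{90} \left(\left(-1\right) 78\right) N{\left(5 \right)} \left(5 + 2\right) = - \frac{57}{90} \left(\left(-1\right) 78\right) \left(1 + 5\right) \left(5 + 2\right) = \left(-57\right) \frac{1}{90} \left(-78\right) 6 \cdot 7 = \left(- \frac{19}{30}\right) \left(-78\right) 42 = \frac{247}{5} \cdot 42 = \frac{10374}{5}$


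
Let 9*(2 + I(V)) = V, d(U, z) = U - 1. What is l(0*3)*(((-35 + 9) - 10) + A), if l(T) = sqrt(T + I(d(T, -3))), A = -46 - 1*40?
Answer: -122*I*sqrt(19)/3 ≈ -177.26*I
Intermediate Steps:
d(U, z) = -1 + U
I(V) = -2 + V/9
A = -86 (A = -46 - 40 = -86)
l(T) = sqrt(-19/9 + 10*T/9) (l(T) = sqrt(T + (-2 + (-1 + T)/9)) = sqrt(T + (-2 + (-1/9 + T/9))) = sqrt(T + (-19/9 + T/9)) = sqrt(-19/9 + 10*T/9))
l(0*3)*(((-35 + 9) - 10) + A) = (sqrt(-19 + 10*(0*3))/3)*(((-35 + 9) - 10) - 86) = (sqrt(-19 + 10*0)/3)*((-26 - 10) - 86) = (sqrt(-19 + 0)/3)*(-36 - 86) = (sqrt(-19)/3)*(-122) = ((I*sqrt(19))/3)*(-122) = (I*sqrt(19)/3)*(-122) = -122*I*sqrt(19)/3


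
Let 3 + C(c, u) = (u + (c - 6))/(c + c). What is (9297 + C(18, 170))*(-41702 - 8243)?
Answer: -8359943935/18 ≈ -4.6444e+8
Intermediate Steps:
C(c, u) = -3 + (-6 + c + u)/(2*c) (C(c, u) = -3 + (u + (c - 6))/(c + c) = -3 + (u + (-6 + c))/((2*c)) = -3 + (-6 + c + u)*(1/(2*c)) = -3 + (-6 + c + u)/(2*c))
(9297 + C(18, 170))*(-41702 - 8243) = (9297 + (½)*(-6 + 170 - 5*18)/18)*(-41702 - 8243) = (9297 + (½)*(1/18)*(-6 + 170 - 90))*(-49945) = (9297 + (½)*(1/18)*74)*(-49945) = (9297 + 37/18)*(-49945) = (167383/18)*(-49945) = -8359943935/18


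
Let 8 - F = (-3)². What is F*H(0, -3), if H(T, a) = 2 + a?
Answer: 1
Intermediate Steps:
F = -1 (F = 8 - 1*(-3)² = 8 - 1*9 = 8 - 9 = -1)
F*H(0, -3) = -(2 - 3) = -1*(-1) = 1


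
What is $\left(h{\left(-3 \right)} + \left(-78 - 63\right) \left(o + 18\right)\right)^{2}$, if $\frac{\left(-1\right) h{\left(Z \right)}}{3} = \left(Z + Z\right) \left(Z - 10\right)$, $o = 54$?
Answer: $107868996$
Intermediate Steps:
$h{\left(Z \right)} = - 6 Z \left(-10 + Z\right)$ ($h{\left(Z \right)} = - 3 \left(Z + Z\right) \left(Z - 10\right) = - 3 \cdot 2 Z \left(-10 + Z\right) = - 6 Z \left(-10 + Z\right)$)
$\left(h{\left(-3 \right)} + \left(-78 - 63\right) \left(o + 18\right)\right)^{2} = \left(6 \left(-3\right) \left(10 - -3\right) + \left(-78 - 63\right) \left(54 + 18\right)\right)^{2} = \left(6 \left(-3\right) \left(10 + 3\right) - 10152\right)^{2} = \left(6 \left(-3\right) 13 - 10152\right)^{2} = \left(-234 - 10152\right)^{2} = \left(-10386\right)^{2} = 107868996$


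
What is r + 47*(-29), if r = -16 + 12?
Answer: -1367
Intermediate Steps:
r = -4
r + 47*(-29) = -4 + 47*(-29) = -4 - 1363 = -1367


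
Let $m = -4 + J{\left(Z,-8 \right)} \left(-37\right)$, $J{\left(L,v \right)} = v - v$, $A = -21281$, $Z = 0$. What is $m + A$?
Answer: $-21285$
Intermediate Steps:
$J{\left(L,v \right)} = 0$
$m = -4$ ($m = -4 + 0 \left(-37\right) = -4 + 0 = -4$)
$m + A = -4 - 21281 = -21285$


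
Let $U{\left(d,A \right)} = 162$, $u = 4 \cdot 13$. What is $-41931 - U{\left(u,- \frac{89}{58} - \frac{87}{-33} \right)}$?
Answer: $-42093$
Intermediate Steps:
$u = 52$
$-41931 - U{\left(u,- \frac{89}{58} - \frac{87}{-33} \right)} = -41931 - 162 = -42093$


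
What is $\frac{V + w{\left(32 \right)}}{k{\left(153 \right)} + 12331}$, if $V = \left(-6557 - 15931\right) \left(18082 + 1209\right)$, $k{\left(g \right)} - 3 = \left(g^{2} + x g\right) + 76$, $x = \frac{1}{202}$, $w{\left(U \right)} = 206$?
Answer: $- \frac{87630792004}{7235591} \approx -12111.0$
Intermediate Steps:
$x = \frac{1}{202} \approx 0.0049505$
$k{\left(g \right)} = 79 + g^{2} + \frac{g}{202}$ ($k{\left(g \right)} = 3 + \left(\left(g^{2} + \frac{g}{202}\right) + 76\right) = 3 + \left(76 + g^{2} + \frac{g}{202}\right) = 79 + g^{2} + \frac{g}{202}$)
$V = -433816008$ ($V = \left(-22488\right) 19291 = -433816008$)
$\frac{V + w{\left(32 \right)}}{k{\left(153 \right)} + 12331} = \frac{-433816008 + 206}{\left(79 + 153^{2} + \frac{1}{202} \cdot 153\right) + 12331} = - \frac{433815802}{\left(79 + 23409 + \frac{153}{202}\right) + 12331} = - \frac{433815802}{\frac{4744729}{202} + 12331} = - \frac{433815802}{\frac{7235591}{202}} = \left(-433815802\right) \frac{202}{7235591} = - \frac{87630792004}{7235591}$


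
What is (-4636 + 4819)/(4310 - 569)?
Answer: 61/1247 ≈ 0.048917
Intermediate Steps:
(-4636 + 4819)/(4310 - 569) = 183/3741 = 183*(1/3741) = 61/1247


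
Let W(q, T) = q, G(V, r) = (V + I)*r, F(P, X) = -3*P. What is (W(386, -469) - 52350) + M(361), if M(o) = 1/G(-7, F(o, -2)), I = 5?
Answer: -112554023/2166 ≈ -51964.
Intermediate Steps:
G(V, r) = r*(5 + V) (G(V, r) = (V + 5)*r = (5 + V)*r = r*(5 + V))
M(o) = 1/(6*o) (M(o) = 1/((-3*o)*(5 - 7)) = 1/(-3*o*(-2)) = 1/(6*o))
(W(386, -469) - 52350) + M(361) = (386 - 52350) + (⅙)/361 = -51964 + (⅙)*(1/361) = -51964 + 1/2166 = -112554023/2166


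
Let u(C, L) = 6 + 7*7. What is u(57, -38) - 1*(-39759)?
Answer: 39814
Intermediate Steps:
u(C, L) = 55 (u(C, L) = 6 + 49 = 55)
u(57, -38) - 1*(-39759) = 55 - 1*(-39759) = 55 + 39759 = 39814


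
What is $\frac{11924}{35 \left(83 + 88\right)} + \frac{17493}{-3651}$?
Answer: $- \frac{20387027}{7283745} \approx -2.799$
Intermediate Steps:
$\frac{11924}{35 \left(83 + 88\right)} + \frac{17493}{-3651} = \frac{11924}{35 \cdot 171} + 17493 \left(- \frac{1}{3651}\right) = \frac{11924}{5985} - \frac{5831}{1217} = - \frac{20387027}{7283745}$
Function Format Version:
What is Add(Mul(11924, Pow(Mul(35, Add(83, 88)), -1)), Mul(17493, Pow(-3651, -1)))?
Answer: Rational(-20387027, 7283745) ≈ -2.7990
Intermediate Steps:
Add(Mul(11924, Pow(Mul(35, Add(83, 88)), -1)), Mul(17493, Pow(-3651, -1))) = Add(Mul(11924, Pow(Mul(35, 171), -1)), Mul(17493, Rational(-1, 3651))) = Add(Mul(11924, Pow(5985, -1)), Rational(-5831, 1217)) = Add(Mul(11924, Rational(1, 5985)), Rational(-5831, 1217)) = Add(Rational(11924, 5985), Rational(-5831, 1217)) = Rational(-20387027, 7283745)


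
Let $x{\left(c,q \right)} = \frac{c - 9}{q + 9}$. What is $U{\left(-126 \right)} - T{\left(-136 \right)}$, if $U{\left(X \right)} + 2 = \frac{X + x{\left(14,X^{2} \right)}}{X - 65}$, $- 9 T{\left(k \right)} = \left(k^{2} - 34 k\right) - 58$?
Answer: $\frac{518031971}{202269} \approx 2561.1$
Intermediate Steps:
$x{\left(c,q \right)} = \frac{-9 + c}{9 + q}$
$T{\left(k \right)} = \frac{58}{9} - \frac{k^{2}}{9} + \frac{34 k}{9}$ ($T{\left(k \right)} = - \frac{\left(k^{2} - 34 k\right) - 58}{9} = - \frac{-58 + k^{2} - 34 k}{9} = \frac{58}{9} - \frac{k^{2}}{9} + \frac{34 k}{9}$)
$U{\left(X \right)} = -2 + \frac{X + \frac{5}{9 + X^{2}}}{-65 + X}$ ($U{\left(X \right)} = -2 + \frac{X + \frac{-9 + 14}{9 + X^{2}}}{X - 65} = -2 + \frac{X + \frac{1}{9 + X^{2}} \cdot 5}{-65 + X} = -2 + \frac{X + \frac{5}{9 + X^{2}}}{-65 + X}$)
$U{\left(-126 \right)} - T{\left(-136 \right)} = \frac{5 + \left(9 + \left(-126\right)^{2}\right) \left(130 - -126\right)}{\left(-65 - 126\right) \left(9 + \left(-126\right)^{2}\right)} - \left(\frac{58}{9} - \frac{\left(-136\right)^{2}}{9} + \frac{34}{9} \left(-136\right)\right) = \frac{5 + \left(9 + 15876\right) \left(130 + 126\right)}{\left(-191\right) \left(9 + 15876\right)} - \left(\frac{58}{9} - \frac{18496}{9} - \frac{4624}{9}\right) = - \frac{5 + 15885 \cdot 256}{191 \cdot 15885} - \left(\frac{58}{9} - \frac{18496}{9} - \frac{4624}{9}\right) = \left(- \frac{1}{191}\right) \frac{1}{15885} \left(5 + 4066560\right) - - \frac{23062}{9} = \left(- \frac{1}{191}\right) \frac{1}{15885} \cdot 4066565 + \frac{23062}{9} = - \frac{813313}{606807} + \frac{23062}{9} = \frac{518031971}{202269}$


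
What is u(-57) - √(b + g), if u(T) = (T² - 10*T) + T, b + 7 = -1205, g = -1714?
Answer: 3762 - I*√2926 ≈ 3762.0 - 54.093*I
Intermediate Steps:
b = -1212 (b = -7 - 1205 = -1212)
u(T) = T² - 9*T
u(-57) - √(b + g) = -57*(-9 - 57) - √(-1212 - 1714) = -57*(-66) - √(-2926) = 3762 - I*√2926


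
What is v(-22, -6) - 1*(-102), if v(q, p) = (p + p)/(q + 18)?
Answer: 105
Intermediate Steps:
v(q, p) = 2*p/(18 + q) (v(q, p) = (2*p)/(18 + q) = 2*p/(18 + q))
v(-22, -6) - 1*(-102) = 2*(-6)/(18 - 22) - 1*(-102) = 2*(-6)/(-4) + 102 = 2*(-6)*(-¼) + 102 = 3 + 102 = 105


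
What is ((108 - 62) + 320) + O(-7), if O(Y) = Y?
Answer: 359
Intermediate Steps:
((108 - 62) + 320) + O(-7) = ((108 - 62) + 320) - 7 = (46 + 320) - 7 = 366 - 7 = 359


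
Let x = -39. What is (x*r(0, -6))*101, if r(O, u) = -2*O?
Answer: 0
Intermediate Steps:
(x*r(0, -6))*101 = -(-78)*0*101 = -39*0*101 = 0*101 = 0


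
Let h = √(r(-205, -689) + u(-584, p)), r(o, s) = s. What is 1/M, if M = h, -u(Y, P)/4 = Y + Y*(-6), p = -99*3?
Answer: -I*√12369/12369 ≈ -0.0089915*I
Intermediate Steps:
p = -297
u(Y, P) = 20*Y (u(Y, P) = -4*(Y + Y*(-6)) = -4*(Y - 6*Y) = -(-20)*Y = 20*Y)
h = I*√12369 (h = √(-689 + 20*(-584)) = √(-689 - 11680) = √(-12369) = I*√12369 ≈ 111.22*I)
M = I*√12369 ≈ 111.22*I
1/M = 1/(I*√12369) = -I*√12369/12369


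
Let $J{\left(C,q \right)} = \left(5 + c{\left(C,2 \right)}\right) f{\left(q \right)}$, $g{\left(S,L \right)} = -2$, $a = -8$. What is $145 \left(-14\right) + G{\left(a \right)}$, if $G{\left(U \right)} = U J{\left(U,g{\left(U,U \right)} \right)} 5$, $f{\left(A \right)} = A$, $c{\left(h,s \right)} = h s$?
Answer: $-2910$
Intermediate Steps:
$J{\left(C,q \right)} = q \left(5 + 2 C\right)$ ($J{\left(C,q \right)} = \left(5 + C 2\right) q = \left(5 + 2 C\right) q = q \left(5 + 2 C\right)$)
$G{\left(U \right)} = 5 U \left(-10 - 4 U\right)$ ($G{\left(U \right)} = U \left(- 2 \left(5 + 2 U\right)\right) 5 = U \left(-10 - 4 U\right) 5 = 5 U \left(-10 - 4 U\right)$)
$145 \left(-14\right) + G{\left(a \right)} = 145 \left(-14\right) + 10 \left(-8\right) \left(-5 - -16\right) = -2030 + 10 \left(-8\right) \left(-5 + 16\right) = -2030 + 10 \left(-8\right) 11 = -2030 - 880 = -2910$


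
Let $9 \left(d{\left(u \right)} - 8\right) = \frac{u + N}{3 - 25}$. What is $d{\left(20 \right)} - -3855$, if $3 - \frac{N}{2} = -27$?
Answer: $\frac{382397}{99} \approx 3862.6$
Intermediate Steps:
$N = 60$ ($N = 6 - -54 = 6 + 54 = 60$)
$d{\left(u \right)} = \frac{254}{33} - \frac{u}{198}$ ($d{\left(u \right)} = 8 + \frac{\left(u + 60\right) \frac{1}{3 - 25}}{9} = 8 + \frac{\left(60 + u\right) \frac{1}{-22}}{9} = 8 + \frac{\left(60 + u\right) \left(- \frac{1}{22}\right)}{9} = 8 + \frac{- \frac{30}{11} - \frac{u}{22}}{9} = 8 - \left(\frac{10}{33} + \frac{u}{198}\right) = \frac{254}{33} - \frac{u}{198}$)
$d{\left(20 \right)} - -3855 = \left(\frac{254}{33} - \frac{10}{99}\right) - -3855 = \left(\frac{254}{33} - \frac{10}{99}\right) + 3855 = \frac{752}{99} + 3855 = \frac{382397}{99}$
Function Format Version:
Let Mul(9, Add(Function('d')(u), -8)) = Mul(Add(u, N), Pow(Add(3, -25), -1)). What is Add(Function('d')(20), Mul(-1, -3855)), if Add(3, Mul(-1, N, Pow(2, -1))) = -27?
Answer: Rational(382397, 99) ≈ 3862.6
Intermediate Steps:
N = 60 (N = Add(6, Mul(-2, -27)) = Add(6, 54) = 60)
Function('d')(u) = Add(Rational(254, 33), Mul(Rational(-1, 198), u)) (Function('d')(u) = Add(8, Mul(Rational(1, 9), Mul(Add(u, 60), Pow(Add(3, -25), -1)))) = Add(8, Mul(Rational(1, 9), Mul(Add(60, u), Pow(-22, -1)))) = Add(8, Mul(Rational(1, 9), Mul(Add(60, u), Rational(-1, 22)))) = Add(8, Mul(Rational(1, 9), Add(Rational(-30, 11), Mul(Rational(-1, 22), u)))) = Add(8, Add(Rational(-10, 33), Mul(Rational(-1, 198), u))) = Add(Rational(254, 33), Mul(Rational(-1, 198), u)))
Add(Function('d')(20), Mul(-1, -3855)) = Add(Add(Rational(254, 33), Mul(Rational(-1, 198), 20)), Mul(-1, -3855)) = Add(Add(Rational(254, 33), Rational(-10, 99)), 3855) = Add(Rational(752, 99), 3855) = Rational(382397, 99)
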